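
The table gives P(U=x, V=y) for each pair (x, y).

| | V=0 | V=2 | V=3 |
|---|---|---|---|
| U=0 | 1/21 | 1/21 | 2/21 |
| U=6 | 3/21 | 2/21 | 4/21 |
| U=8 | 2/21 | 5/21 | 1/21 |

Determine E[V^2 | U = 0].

11/2

P(U = 0) = 4/21.
Σ V^2·P over the event = 0·(1/21) + 4·(1/21) + 9·(2/21) = 22/21.
E[V^2 | U = 0] = (22/21) / (4/21) = 11/2.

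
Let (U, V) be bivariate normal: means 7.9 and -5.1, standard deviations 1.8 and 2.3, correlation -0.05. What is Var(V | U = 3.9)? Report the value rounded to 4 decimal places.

5.2768

The conditional variance in a bivariate normal is σ_V²(1 − ρ²), independent of x.
Var(V | U=3.9) = (2.3)²·(1 − (-0.05)²) = 5.29·0.9975 = 5.2768.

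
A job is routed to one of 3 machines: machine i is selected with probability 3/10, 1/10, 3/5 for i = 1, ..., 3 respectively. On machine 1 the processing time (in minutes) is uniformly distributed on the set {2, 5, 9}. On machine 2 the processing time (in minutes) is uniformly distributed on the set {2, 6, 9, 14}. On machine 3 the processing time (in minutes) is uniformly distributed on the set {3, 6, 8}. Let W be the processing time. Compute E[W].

E[W | machine 1] = (2+5+9)/3 = 16/3.
E[W | machine 2] = (2+6+9+14)/4 = 31/4.
E[W | machine 3] = (3+6+8)/3 = 17/3.
By the law of total expectation,
E[W] = (3/10)·(16/3) + (1/10)·(31/4) + (3/5)·(17/3) = 231/40.

231/40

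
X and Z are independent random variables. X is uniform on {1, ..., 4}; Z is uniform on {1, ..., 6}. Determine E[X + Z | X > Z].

5

Outcomes with X > Z: (2,1), (3,1), (3,2), (4,1), (4,2), (4,3), each with probability 1/24.
E[X + Z | X > Z] = (3 + 4 + 5 + 5 + 6 + 7) / 6 = 5.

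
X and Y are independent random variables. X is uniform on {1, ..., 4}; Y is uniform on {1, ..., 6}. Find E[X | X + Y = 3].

P(X + Y = 3) = 1/12.
Summing X·P(x,y) over outcomes with X + Y = 3 gives 1/8.
E[X | X + Y = 3] = (1/8) / (1/12) = 3/2.

3/2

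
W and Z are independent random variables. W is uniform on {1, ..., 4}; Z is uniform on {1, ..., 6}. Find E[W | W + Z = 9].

7/2

P(W + Z = 9) = 1/12.
Summing W·P(x,y) over outcomes with W + Z = 9 gives 7/24.
E[W | W + Z = 9] = (7/24) / (1/12) = 7/2.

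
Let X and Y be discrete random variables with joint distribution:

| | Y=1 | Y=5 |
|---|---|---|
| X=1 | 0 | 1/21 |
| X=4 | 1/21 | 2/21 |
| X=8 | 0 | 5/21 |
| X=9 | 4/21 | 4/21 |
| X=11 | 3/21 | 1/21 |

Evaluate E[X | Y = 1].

P(Y = 1) = 8/21.
Σ X·P over the event = 4·(1/21) + 9·(4/21) + 11·(3/21) = 73/21.
E[X | Y = 1] = (73/21) / (8/21) = 73/8.

73/8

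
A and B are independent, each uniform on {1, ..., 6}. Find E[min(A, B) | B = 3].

Outcomes with B = 3: (1,3), (2,3), (3,3), (4,3), (5,3), (6,3), each with probability 1/36.
E[min(A, B) | B = 3] = (1 + 2 + 3 + 3 + 3 + 3) / 6 = 5/2.

5/2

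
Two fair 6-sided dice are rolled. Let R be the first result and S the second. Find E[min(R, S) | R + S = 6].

9/5

Outcomes with R + S = 6: (1,5), (2,4), (3,3), (4,2), (5,1), each with probability 1/36.
E[min(R, S) | R + S = 6] = (1 + 2 + 3 + 2 + 1) / 5 = 9/5.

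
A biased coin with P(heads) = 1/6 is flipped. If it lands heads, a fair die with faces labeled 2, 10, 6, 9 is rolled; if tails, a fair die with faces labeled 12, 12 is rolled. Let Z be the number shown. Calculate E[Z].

89/8

E[Z | heads] = (2+10+6+9)/4 = 27/4.
E[Z | tails] = (12+12)/2 = 12.
By the law of total expectation,
E[Z] = (1/6)·(27/4) + (5/6)·(12) = 89/8.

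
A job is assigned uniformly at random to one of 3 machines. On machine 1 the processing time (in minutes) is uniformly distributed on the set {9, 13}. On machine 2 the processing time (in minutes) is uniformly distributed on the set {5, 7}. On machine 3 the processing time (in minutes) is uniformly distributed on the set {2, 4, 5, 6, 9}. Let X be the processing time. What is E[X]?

37/5

E[X | machine 1] = (9+13)/2 = 11.
E[X | machine 2] = (5+7)/2 = 6.
E[X | machine 3] = (2+4+5+6+9)/5 = 26/5.
E[X] = (1/3)·(11) + (1/3)·(6) + (1/3)·(26/5) = 37/5.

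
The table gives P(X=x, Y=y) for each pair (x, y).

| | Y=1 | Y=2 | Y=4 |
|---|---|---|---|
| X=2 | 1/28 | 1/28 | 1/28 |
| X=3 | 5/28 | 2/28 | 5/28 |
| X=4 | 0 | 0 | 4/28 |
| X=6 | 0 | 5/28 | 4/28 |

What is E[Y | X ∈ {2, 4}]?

P(X ∈ {2, 4}) = 1/4.
Summing Y·P(X=x,Y=y) over the conditioning event gives 23/28.
E[Y | X ∈ {2, 4}] = (23/28) / (1/4) = 23/7.

23/7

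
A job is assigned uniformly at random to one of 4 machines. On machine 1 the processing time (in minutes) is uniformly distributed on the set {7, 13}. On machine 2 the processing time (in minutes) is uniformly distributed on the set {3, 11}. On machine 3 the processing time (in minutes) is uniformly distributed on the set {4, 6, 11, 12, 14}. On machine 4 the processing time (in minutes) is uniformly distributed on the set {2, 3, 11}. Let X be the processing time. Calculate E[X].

E[X | machine 1] = (7+13)/2 = 10.
E[X | machine 2] = (3+11)/2 = 7.
E[X | machine 3] = (4+6+11+12+14)/5 = 47/5.
E[X | machine 4] = (2+3+11)/3 = 16/3.
By the law of total expectation,
E[X] = (1/4)·(10) + (1/4)·(7) + (1/4)·(47/5) + (1/4)·(16/3) = 119/15.

119/15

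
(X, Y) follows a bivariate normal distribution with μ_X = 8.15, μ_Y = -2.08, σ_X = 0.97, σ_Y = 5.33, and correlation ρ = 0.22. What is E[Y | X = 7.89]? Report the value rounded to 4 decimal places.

E[Y | X=x] = μ_Y + ρ(σ_Y/σ_X)(x − μ_X) for jointly normal variables.
E[Y | X=7.89] = -2.08 + (0.22)·(5.33/0.97)·(7.89 − (8.15)) = -2.08 + (1.2089)·(-0.26) = -2.3943.

-2.3943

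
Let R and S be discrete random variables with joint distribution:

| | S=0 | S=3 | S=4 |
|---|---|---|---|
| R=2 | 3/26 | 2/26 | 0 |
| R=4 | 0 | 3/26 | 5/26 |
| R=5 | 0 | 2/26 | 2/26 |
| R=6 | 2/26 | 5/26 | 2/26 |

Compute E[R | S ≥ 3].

P(S ≥ 3) = 21/26.
Σ R·P over the event = 2·(2/26) + 4·(3/26) + 4·(5/26) + 5·(2/26) + 5·(2/26) + 6·(5/26) + 6·(2/26) = 49/13.
E[R | S ≥ 3] = (49/13) / (21/26) = 14/3.

14/3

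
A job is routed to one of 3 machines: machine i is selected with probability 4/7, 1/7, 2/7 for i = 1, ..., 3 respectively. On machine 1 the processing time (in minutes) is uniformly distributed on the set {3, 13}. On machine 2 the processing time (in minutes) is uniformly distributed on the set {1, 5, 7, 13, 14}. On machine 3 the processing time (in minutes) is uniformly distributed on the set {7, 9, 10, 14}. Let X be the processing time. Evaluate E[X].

60/7

E[X | machine 1] = (3+13)/2 = 8.
E[X | machine 2] = (1+5+7+13+14)/5 = 8.
E[X | machine 3] = (7+9+10+14)/4 = 10.
By the law of total expectation,
E[X] = (4/7)·(8) + (1/7)·(8) + (2/7)·(10) = 60/7.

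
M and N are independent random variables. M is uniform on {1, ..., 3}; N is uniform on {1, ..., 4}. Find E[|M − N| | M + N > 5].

1

Outcomes with M + N > 5: (2,4), (3,3), (3,4), each with probability 1/12.
E[|M − N| | M + N > 5] = (2 + 0 + 1) / 3 = 1.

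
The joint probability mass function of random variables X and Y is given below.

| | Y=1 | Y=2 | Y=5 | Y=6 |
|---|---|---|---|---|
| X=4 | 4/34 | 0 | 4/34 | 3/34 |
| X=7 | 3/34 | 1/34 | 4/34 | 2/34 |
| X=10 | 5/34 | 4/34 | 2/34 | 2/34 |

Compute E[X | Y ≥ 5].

110/17

P(Y ≥ 5) = 1/2.
Σ X·P over the event = 4·(4/34) + 4·(3/34) + 7·(4/34) + 7·(2/34) + 10·(2/34) + 10·(2/34) = 55/17.
E[X | Y ≥ 5] = (55/17) / (1/2) = 110/17.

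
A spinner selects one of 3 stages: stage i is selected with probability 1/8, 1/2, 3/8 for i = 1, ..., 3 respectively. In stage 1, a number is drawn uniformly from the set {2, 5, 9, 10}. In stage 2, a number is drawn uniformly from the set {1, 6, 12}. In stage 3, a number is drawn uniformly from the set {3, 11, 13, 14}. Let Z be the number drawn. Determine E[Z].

751/96

E[Z | stage 1] = (2+5+9+10)/4 = 13/2.
E[Z | stage 2] = (1+6+12)/3 = 19/3.
E[Z | stage 3] = (3+11+13+14)/4 = 41/4.
E[Z] = (1/8)·(13/2) + (1/2)·(19/3) + (3/8)·(41/4) = 751/96.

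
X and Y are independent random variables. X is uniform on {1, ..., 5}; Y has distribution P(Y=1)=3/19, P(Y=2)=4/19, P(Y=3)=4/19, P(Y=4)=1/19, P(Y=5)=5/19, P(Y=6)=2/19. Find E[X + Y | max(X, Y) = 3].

P(max(X, Y) = 3) = 1/5.
Summing (X+Y)·P(x,y) over outcomes with max(X, Y) = 3 gives 92/95.
E[X + Y | max(X, Y) = 3] = (92/95) / (1/5) = 92/19.

92/19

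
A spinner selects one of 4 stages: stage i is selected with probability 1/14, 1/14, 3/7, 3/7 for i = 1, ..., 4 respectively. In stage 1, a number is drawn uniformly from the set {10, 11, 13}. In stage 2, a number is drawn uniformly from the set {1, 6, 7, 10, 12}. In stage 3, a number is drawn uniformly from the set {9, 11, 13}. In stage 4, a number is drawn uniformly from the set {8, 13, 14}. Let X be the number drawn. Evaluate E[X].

E[X | stage 1] = (10+11+13)/3 = 34/3.
E[X | stage 2] = (1+6+7+10+12)/5 = 36/5.
E[X | stage 3] = (9+11+13)/3 = 11.
E[X | stage 4] = (8+13+14)/3 = 35/3.
By the law of total expectation,
E[X] = (1/14)·(34/3) + (1/14)·(36/5) + (3/7)·(11) + (3/7)·(35/3) = 1159/105.

1159/105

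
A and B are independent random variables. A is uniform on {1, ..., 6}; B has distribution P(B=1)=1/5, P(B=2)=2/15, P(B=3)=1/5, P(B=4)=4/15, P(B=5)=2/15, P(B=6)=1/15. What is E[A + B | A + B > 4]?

275/37

P(A + B > 4) = 37/45.
Summing (A+B)·P(x,y) over outcomes with A + B > 4 gives 55/9.
E[A + B | A + B > 4] = (55/9) / (37/45) = 275/37.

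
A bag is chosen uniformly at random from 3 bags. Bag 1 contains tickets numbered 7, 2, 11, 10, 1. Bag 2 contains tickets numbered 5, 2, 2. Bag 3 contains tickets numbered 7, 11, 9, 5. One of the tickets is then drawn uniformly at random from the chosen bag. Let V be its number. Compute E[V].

E[V | bag 1] = (7+2+11+10+1)/5 = 31/5.
E[V | bag 2] = (5+2+2)/3 = 3.
E[V | bag 3] = (7+11+9+5)/4 = 8.
By the law of total expectation,
E[V] = (1/3)·(31/5) + (1/3)·(3) + (1/3)·(8) = 86/15.

86/15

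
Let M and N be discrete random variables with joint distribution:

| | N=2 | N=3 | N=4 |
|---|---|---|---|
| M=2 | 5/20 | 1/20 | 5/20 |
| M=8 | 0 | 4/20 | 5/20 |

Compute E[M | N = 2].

2

P(N = 2) = 1/4.
Summing M·P(M=x,N=y) over the conditioning event gives 1/2.
E[M | N = 2] = (1/2) / (1/4) = 2.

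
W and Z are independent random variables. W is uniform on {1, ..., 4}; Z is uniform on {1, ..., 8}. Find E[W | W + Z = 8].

5/2

Outcomes with W + Z = 8: (1,7), (2,6), (3,5), (4,4), each with probability 1/32.
E[W | W + Z = 8] = (1 + 2 + 3 + 4) / 4 = 5/2.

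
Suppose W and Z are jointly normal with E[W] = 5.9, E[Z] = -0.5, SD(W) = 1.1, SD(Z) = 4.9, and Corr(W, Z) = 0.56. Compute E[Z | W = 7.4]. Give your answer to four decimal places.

3.2418

For a bivariate normal, E[Z | W=x] = μ_Z + ρ·(σ_Z/σ_W)·(x − μ_W).
E[Z | W=7.4] = -0.5 + (0.56)·(4.9/1.1)·(7.4 − (5.9)) = -0.5 + (2.4945)·(1.5) = 3.2418.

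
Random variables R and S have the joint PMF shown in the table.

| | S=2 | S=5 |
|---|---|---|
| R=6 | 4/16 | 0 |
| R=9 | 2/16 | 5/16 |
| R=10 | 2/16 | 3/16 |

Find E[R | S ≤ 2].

31/4

P(S ≤ 2) = 1/2.
Summing R·P(R=x,S=y) over the conditioning event gives 31/8.
E[R | S ≤ 2] = (31/8) / (1/2) = 31/4.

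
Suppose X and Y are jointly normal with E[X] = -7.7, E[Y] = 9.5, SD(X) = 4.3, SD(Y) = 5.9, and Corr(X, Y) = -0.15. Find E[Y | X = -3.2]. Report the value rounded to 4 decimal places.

8.5738

E[Y | X=x] = μ_Y + ρ(σ_Y/σ_X)(x − μ_X) for jointly normal variables.
E[Y | X=-3.2] = 9.5 + (-0.15)·(5.9/4.3)·(-3.2 − (-7.7)) = 9.5 + (-0.205814)·(4.5) = 8.5738.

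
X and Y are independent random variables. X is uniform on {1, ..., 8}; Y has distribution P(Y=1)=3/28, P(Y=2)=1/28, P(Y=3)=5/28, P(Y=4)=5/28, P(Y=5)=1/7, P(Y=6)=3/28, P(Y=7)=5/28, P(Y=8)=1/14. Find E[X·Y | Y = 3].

27/2

P(Y = 3) = 5/28.
Summing XY·P(x,y) over outcomes with Y = 3 gives 135/56.
E[X·Y | Y = 3] = (135/56) / (5/28) = 27/2.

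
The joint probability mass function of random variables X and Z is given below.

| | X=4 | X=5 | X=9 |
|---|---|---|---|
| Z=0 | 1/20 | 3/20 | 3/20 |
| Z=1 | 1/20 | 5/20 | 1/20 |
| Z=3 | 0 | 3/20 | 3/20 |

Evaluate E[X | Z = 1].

38/7

P(Z = 1) = 7/20.
Σ X·P over the event = 4·(1/20) + 5·(5/20) + 9·(1/20) = 19/10.
E[X | Z = 1] = (19/10) / (7/20) = 38/7.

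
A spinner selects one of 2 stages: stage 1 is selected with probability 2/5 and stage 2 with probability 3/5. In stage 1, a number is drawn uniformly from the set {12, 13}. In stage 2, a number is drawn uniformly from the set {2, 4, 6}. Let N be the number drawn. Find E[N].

37/5

E[N | stage 1] = (12+13)/2 = 25/2.
E[N | stage 2] = (2+4+6)/3 = 4.
By the law of total expectation,
E[N] = (2/5)·(25/2) + (3/5)·(4) = 37/5.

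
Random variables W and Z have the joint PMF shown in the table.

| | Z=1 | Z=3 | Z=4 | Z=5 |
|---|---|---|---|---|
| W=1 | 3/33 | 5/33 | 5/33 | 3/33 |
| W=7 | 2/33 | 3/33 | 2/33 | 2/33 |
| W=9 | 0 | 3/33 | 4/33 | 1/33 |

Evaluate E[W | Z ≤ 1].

P(Z ≤ 1) = 5/33.
Summing W·P(W=x,Z=y) over the conditioning event gives 17/33.
E[W | Z ≤ 1] = (17/33) / (5/33) = 17/5.

17/5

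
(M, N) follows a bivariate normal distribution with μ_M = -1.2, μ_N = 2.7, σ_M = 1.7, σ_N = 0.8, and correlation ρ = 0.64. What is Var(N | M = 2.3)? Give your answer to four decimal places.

For a bivariate normal, Var(N | M=x) = σ_N²(1 − ρ²).
Var(N | M=2.3) = (0.8)²·(1 − (0.64)²) = 0.64·0.5904 = 0.3779.

0.3779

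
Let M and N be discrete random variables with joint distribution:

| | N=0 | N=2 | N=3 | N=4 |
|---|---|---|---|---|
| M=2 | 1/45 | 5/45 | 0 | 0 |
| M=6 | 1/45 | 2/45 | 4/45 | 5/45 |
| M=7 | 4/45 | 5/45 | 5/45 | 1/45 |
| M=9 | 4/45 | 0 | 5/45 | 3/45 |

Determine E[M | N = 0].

36/5

P(N = 0) = 2/9.
Σ M·P over the event = 2·(1/45) + 6·(1/45) + 7·(4/45) + 9·(4/45) = 8/5.
E[M | N = 0] = (8/5) / (2/9) = 36/5.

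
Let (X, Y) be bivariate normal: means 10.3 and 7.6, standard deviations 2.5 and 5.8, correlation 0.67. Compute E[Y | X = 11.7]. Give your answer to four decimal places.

E[Y | X=x] = μ_Y + ρ(σ_Y/σ_X)(x − μ_X) for jointly normal variables.
E[Y | X=11.7] = 7.6 + (0.67)·(5.8/2.5)·(11.7 − (10.3)) = 7.6 + (1.5544)·(1.4) = 9.7762.

9.7762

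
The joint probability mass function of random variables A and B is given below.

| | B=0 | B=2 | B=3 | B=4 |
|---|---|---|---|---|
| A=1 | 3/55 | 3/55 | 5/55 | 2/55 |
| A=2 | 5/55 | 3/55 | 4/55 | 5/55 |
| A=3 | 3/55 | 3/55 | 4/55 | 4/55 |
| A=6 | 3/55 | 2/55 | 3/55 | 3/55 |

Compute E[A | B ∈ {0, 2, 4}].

112/39

P(B ∈ {0, 2, 4}) = 39/55.
Summing A·P(A=x,B=y) over the conditioning event gives 112/55.
E[A | B ∈ {0, 2, 4}] = (112/55) / (39/55) = 112/39.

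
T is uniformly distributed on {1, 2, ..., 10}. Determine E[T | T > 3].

7

Given T > 3, T is equally likely to be any of {4, 5, 6, 7, 8, 9, 10}.
E[T | T > 3] = (4 + 5 + 6 + 7 + 8 + 9 + 10) / 7 = 7.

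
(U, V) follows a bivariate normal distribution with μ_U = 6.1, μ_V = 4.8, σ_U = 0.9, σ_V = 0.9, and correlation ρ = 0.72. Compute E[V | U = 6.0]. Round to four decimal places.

4.7280

E[V | U=x] = μ_V + ρ(σ_V/σ_U)(x − μ_U) for jointly normal variables.
E[V | U=6.0] = 4.8 + (0.72)·(0.9/0.9)·(6.0 − (6.1)) = 4.8 + (0.72)·(-0.1) = 4.7280.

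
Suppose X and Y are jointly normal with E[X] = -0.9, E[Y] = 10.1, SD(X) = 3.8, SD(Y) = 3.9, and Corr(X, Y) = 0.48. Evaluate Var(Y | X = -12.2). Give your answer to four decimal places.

11.7056

The conditional variance in a bivariate normal is σ_Y²(1 − ρ²), independent of x.
Var(Y | X=-12.2) = (3.9)²·(1 − (0.48)²) = 15.21·0.7696 = 11.7056.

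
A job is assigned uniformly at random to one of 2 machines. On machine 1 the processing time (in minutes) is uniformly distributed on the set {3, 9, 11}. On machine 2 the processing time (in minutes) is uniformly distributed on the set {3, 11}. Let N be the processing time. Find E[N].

22/3

E[N | machine 1] = (3+9+11)/3 = 23/3.
E[N | machine 2] = (3+11)/2 = 7.
By the law of total expectation,
E[N] = (1/2)·(23/3) + (1/2)·(7) = 22/3.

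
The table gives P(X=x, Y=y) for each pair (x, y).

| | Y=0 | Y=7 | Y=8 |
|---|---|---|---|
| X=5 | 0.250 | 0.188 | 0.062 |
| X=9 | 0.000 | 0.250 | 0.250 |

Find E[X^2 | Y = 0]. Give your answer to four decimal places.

P(Y = 0) = 0.250.
Σ X^2·P over the event = 25·(0.250) = 6.250.
E[X^2 | Y = 0] = (6.250) / (0.250) = 25.0000.

25.0000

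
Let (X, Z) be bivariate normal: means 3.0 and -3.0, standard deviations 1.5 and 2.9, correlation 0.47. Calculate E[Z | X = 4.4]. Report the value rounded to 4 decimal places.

E[Z | X=x] = μ_Z + ρ(σ_Z/σ_X)(x − μ_X) for jointly normal variables.
E[Z | X=4.4] = -3.0 + (0.47)·(2.9/1.5)·(4.4 − (3.0)) = -3.0 + (0.90867)·(1.4) = -1.7279.

-1.7279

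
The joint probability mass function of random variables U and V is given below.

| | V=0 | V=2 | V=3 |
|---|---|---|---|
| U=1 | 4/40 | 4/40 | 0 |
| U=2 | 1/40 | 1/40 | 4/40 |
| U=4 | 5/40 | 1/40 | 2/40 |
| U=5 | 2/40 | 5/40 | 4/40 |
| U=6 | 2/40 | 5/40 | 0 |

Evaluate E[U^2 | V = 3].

P(V = 3) = 1/4.
Summing U^2·P(U=x,V=y) over the conditioning event gives 37/10.
E[U^2 | V = 3] = (37/10) / (1/4) = 74/5.

74/5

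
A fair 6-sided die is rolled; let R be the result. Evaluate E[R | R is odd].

3

Given R is odd, R is equally likely to be any of {1, 3, 5}.
E[R | R is odd] = (1 + 3 + 5) / 3 = 3.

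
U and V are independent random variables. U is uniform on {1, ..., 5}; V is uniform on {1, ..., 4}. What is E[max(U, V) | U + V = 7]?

Outcomes with U + V = 7: (3,4), (4,3), (5,2), each with probability 1/20.
E[max(U, V) | U + V = 7] = (4 + 4 + 5) / 3 = 13/3.

13/3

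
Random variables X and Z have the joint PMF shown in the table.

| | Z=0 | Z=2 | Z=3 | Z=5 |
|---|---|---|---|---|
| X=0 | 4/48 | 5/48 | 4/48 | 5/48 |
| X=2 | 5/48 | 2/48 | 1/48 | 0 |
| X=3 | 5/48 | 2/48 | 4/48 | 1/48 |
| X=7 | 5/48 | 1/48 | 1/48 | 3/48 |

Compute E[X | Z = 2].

17/10

P(Z = 2) = 5/24.
Σ X·P over the event = 0·(5/48) + 2·(2/48) + 3·(2/48) + 7·(1/48) = 17/48.
E[X | Z = 2] = (17/48) / (5/24) = 17/10.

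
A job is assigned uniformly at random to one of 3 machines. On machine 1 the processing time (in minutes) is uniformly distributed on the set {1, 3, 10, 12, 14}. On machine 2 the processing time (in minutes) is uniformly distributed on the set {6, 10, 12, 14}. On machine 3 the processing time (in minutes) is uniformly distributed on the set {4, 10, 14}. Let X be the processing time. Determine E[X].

167/18

E[X | machine 1] = (1+3+10+12+14)/5 = 8.
E[X | machine 2] = (6+10+12+14)/4 = 21/2.
E[X | machine 3] = (4+10+14)/3 = 28/3.
By the law of total expectation,
E[X] = (1/3)·(8) + (1/3)·(21/2) + (1/3)·(28/3) = 167/18.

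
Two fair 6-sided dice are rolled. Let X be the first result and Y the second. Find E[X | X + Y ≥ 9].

Outcomes with X + Y ≥ 9: (3,6), (4,5), (4,6), (5,4), (5,5), (5,6), (6,3), (6,4), (6,5), (6,6), each with probability 1/36.
E[X | X + Y ≥ 9] = (3 + 4 + 4 + 5 + 5 + 5 + 6 + 6 + 6 + 6) / 10 = 5.

5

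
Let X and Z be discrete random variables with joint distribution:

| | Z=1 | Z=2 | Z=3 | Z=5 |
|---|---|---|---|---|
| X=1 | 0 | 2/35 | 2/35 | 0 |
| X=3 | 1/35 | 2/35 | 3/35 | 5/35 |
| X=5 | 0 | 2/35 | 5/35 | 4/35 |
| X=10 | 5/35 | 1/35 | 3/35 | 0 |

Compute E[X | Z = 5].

35/9

P(Z = 5) = 9/35.
Σ X·P over the event = 3·(5/35) + 5·(4/35) = 1.
E[X | Z = 5] = (1) / (9/35) = 35/9.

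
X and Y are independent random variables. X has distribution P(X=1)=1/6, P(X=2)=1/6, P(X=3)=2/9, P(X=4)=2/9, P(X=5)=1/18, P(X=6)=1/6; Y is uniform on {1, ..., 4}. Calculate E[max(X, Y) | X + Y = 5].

P(X + Y = 5) = 7/36.
Summing max(X,Y)·P(x,y) over outcomes with X + Y = 5 gives 49/72.
E[max(X, Y) | X + Y = 5] = (49/72) / (7/36) = 7/2.

7/2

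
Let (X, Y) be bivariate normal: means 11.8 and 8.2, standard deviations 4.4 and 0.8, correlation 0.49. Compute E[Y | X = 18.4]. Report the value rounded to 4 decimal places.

E[Y | X=x] = μ_Y + ρ(σ_Y/σ_X)(x − μ_X) for jointly normal variables.
E[Y | X=18.4] = 8.2 + (0.49)·(0.8/4.4)·(18.4 − (11.8)) = 8.2 + (0.089091)·(6.6) = 8.7880.

8.7880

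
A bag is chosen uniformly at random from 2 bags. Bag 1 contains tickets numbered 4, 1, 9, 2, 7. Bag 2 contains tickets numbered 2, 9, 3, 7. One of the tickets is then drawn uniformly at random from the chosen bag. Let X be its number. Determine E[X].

E[X | bag 1] = (4+1+9+2+7)/5 = 23/5.
E[X | bag 2] = (2+9+3+7)/4 = 21/4.
E[X] = (1/2)·(23/5) + (1/2)·(21/4) = 197/40.

197/40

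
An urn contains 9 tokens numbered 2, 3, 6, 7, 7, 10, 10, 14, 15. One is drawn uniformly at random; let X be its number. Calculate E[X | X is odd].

P(X is odd) = 4/9.
Σ over the event: 3·1/9 + 7·2/9 + 15·1/9 = 32/9.
E[X | X is odd] = (32/9) / (4/9) = 8.

8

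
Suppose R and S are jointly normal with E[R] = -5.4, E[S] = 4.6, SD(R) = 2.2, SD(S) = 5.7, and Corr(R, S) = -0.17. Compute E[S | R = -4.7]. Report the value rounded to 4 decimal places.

4.2917

E[S | R=x] = μ_S + ρ(σ_S/σ_R)(x − μ_R) for jointly normal variables.
E[S | R=-4.7] = 4.6 + (-0.17)·(5.7/2.2)·(-4.7 − (-5.4)) = 4.6 + (-0.44045)·(0.7) = 4.2917.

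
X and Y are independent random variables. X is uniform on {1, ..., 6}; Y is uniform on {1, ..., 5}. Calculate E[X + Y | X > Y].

P(X > Y) = 1/2.
Summing (X+Y)·P(x,y) over outcomes with X > Y gives 7/2.
E[X + Y | X > Y] = (7/2) / (1/2) = 7.

7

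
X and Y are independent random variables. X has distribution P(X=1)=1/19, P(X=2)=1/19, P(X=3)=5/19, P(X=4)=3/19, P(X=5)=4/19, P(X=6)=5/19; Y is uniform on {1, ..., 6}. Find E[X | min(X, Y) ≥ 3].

77/17

P(min(X, Y) ≥ 3) = 34/57.
Summing X·P(x,y) over outcomes with min(X, Y) ≥ 3 gives 154/57.
E[X | min(X, Y) ≥ 3] = (154/57) / (34/57) = 77/17.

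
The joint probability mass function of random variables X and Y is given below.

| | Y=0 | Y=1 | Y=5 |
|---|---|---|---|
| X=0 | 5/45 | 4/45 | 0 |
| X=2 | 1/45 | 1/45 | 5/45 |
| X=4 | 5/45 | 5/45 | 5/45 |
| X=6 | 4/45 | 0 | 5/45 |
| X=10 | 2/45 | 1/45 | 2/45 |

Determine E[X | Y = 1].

32/11

P(Y = 1) = 11/45.
Σ X·P over the event = 0·(4/45) + 2·(1/45) + 4·(5/45) + 10·(1/45) = 32/45.
E[X | Y = 1] = (32/45) / (11/45) = 32/11.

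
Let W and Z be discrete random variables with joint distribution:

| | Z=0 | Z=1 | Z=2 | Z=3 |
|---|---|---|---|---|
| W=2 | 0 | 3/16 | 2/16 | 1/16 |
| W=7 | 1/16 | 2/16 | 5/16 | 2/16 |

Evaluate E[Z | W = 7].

9/5

P(W = 7) = 5/8.
Σ Z·P over the event = 0·(1/16) + 1·(2/16) + 2·(5/16) + 3·(2/16) = 9/8.
E[Z | W = 7] = (9/8) / (5/8) = 9/5.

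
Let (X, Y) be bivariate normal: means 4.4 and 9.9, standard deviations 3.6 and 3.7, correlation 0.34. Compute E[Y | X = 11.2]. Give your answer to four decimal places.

The regression of Y on X has slope ρ·σ_Y/σ_X and passes through (μ_X, μ_Y).
E[Y | X=11.2] = 9.9 + (0.34)·(3.7/3.6)·(11.2 − (4.4)) = 9.9 + (0.34944)·(6.8) = 12.2762.

12.2762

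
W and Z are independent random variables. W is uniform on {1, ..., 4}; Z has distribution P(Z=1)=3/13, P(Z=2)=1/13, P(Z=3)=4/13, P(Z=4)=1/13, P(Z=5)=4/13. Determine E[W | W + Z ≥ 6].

P(W + Z ≥ 6) = 7/13.
Summing W·P(x,y) over outcomes with W + Z ≥ 6 gives 81/52.
E[W | W + Z ≥ 6] = (81/52) / (7/13) = 81/28.

81/28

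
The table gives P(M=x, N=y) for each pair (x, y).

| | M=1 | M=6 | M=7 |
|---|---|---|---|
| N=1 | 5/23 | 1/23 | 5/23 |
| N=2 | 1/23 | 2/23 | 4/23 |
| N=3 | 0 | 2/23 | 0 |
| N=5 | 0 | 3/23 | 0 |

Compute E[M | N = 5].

6

P(N = 5) = 3/23.
Σ M·P over the event = 6·(3/23) = 18/23.
E[M | N = 5] = (18/23) / (3/23) = 6.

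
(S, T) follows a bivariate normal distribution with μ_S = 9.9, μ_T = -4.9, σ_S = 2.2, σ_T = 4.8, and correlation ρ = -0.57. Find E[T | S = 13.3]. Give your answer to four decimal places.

E[T | S=x] = μ_T + ρ(σ_T/σ_S)(x − μ_S) for jointly normal variables.
E[T | S=13.3] = -4.9 + (-0.57)·(4.8/2.2)·(13.3 − (9.9)) = -4.9 + (-1.24364)·(3.4) = -9.1284.

-9.1284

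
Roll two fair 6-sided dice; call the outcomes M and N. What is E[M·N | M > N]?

P(M > N) = 5/12.
Summing MN·P(x,y) over outcomes with M > N gives 175/36.
E[M·N | M > N] = (175/36) / (5/12) = 35/3.

35/3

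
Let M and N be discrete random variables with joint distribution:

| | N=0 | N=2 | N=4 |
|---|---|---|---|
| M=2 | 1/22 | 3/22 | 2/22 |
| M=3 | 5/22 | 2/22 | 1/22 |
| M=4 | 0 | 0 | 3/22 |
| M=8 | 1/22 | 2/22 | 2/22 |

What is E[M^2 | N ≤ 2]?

271/14

P(N ≤ 2) = 7/11.
Summing M^2·P(M=x,N=y) over the conditioning event gives 271/22.
E[M^2 | N ≤ 2] = (271/22) / (7/11) = 271/14.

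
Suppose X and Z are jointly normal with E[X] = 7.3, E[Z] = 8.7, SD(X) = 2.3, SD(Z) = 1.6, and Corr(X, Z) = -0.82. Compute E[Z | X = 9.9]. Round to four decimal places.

For a bivariate normal, E[Z | X=x] = μ_Z + ρ·(σ_Z/σ_X)·(x − μ_X).
E[Z | X=9.9] = 8.7 + (-0.82)·(1.6/2.3)·(9.9 − (7.3)) = 8.7 + (-0.57043)·(2.6) = 7.2169.

7.2169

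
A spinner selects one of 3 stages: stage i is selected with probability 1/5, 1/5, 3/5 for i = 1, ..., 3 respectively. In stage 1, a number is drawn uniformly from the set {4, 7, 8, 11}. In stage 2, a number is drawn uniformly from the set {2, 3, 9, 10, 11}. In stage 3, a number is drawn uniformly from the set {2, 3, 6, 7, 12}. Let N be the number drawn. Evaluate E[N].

E[N | stage 1] = (4+7+8+11)/4 = 15/2.
E[N | stage 2] = (2+3+9+10+11)/5 = 7.
E[N | stage 3] = (2+3+6+7+12)/5 = 6.
By the law of total expectation,
E[N] = (1/5)·(15/2) + (1/5)·(7) + (3/5)·(6) = 13/2.

13/2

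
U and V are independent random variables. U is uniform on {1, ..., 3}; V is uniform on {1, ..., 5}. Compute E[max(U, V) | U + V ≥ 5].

Outcomes with U + V ≥ 5: (1,4), (1,5), (2,3), (2,4), (2,5), (3,2), (3,3), (3,4), (3,5), each with probability 1/15.
E[max(U, V) | U + V ≥ 5] = (4 + 5 + 3 + 4 + 5 + 3 + 3 + 4 + 5) / 9 = 4.

4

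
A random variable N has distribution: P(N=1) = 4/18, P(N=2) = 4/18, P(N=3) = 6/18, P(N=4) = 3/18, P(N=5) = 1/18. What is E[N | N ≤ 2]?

3/2

P(N ≤ 2) = 4/9.
Σ over the event: 1·2/9 + 2·2/9 = 2/3.
E[N | N ≤ 2] = (2/3) / (4/9) = 3/2.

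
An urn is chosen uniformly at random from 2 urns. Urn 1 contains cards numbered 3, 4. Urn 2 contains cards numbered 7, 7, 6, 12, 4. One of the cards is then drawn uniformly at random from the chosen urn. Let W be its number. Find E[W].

E[W | urn 1] = (3+4)/2 = 7/2.
E[W | urn 2] = (7+7+6+12+4)/5 = 36/5.
By the law of total expectation,
E[W] = (1/2)·(7/2) + (1/2)·(36/5) = 107/20.

107/20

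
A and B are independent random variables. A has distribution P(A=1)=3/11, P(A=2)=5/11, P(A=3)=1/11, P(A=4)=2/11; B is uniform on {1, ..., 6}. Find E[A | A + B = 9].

11/3

P(A + B = 9) = 1/22.
Summing A·P(x,y) over outcomes with A + B = 9 gives 1/6.
E[A | A + B = 9] = (1/6) / (1/22) = 11/3.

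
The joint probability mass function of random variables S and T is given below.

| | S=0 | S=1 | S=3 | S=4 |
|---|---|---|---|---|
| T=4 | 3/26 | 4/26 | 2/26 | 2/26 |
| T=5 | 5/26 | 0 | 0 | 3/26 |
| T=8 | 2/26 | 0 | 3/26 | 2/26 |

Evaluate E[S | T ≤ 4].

P(T ≤ 4) = 11/26.
Σ S·P over the event = 0·(3/26) + 1·(4/26) + 3·(2/26) + 4·(2/26) = 9/13.
E[S | T ≤ 4] = (9/13) / (11/26) = 18/11.

18/11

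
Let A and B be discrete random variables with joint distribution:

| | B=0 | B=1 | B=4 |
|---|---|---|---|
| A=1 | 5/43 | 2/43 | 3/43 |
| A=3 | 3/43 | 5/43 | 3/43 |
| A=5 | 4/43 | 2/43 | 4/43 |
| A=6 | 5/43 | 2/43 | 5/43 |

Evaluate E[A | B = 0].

P(B = 0) = 17/43.
Σ A·P over the event = 1·(5/43) + 3·(3/43) + 5·(4/43) + 6·(5/43) = 64/43.
E[A | B = 0] = (64/43) / (17/43) = 64/17.

64/17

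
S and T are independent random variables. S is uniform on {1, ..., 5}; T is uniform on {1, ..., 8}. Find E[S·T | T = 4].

P(T = 4) = 1/8.
Summing ST·P(x,y) over outcomes with T = 4 gives 3/2.
E[S·T | T = 4] = (3/2) / (1/8) = 12.

12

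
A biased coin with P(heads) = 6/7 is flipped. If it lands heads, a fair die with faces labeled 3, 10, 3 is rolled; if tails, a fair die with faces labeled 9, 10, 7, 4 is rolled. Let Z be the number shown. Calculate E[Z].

79/14

E[Z | heads] = (3+10+3)/3 = 16/3.
E[Z | tails] = (9+10+7+4)/4 = 15/2.
E[Z] = (6/7)·(16/3) + (1/7)·(15/2) = 79/14.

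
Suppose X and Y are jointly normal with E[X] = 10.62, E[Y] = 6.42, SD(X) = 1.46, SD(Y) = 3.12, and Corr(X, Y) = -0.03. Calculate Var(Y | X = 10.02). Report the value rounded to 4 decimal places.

Var(Y | X=x) = (1 − ρ²)·σ_Y².
Var(Y | X=10.02) = (3.12)²·(1 − (-0.03)²) = 9.7344·0.9991 = 9.7256.

9.7256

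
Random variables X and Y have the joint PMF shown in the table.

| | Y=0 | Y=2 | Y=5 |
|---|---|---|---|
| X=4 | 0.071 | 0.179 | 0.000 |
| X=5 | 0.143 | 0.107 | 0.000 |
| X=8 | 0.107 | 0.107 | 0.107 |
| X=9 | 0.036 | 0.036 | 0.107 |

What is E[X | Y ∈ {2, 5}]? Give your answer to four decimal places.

6.6096

P(Y ∈ {2, 5}) = 0.643.
Σ X·P over the event = 4·(0.179) + 5·(0.107) + 8·(0.107) + 8·(0.107) + 9·(0.036) + 9·(0.107) = 4.250.
E[X | Y ∈ {2, 5}] = (4.250) / (0.643) = 6.6096.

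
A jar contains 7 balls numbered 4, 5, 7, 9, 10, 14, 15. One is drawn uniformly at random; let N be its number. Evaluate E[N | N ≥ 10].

13

P(N ≥ 10) = 3/7.
Σ over the event: 10·1/7 + 14·1/7 + 15·1/7 = 39/7.
E[N | N ≥ 10] = (39/7) / (3/7) = 13.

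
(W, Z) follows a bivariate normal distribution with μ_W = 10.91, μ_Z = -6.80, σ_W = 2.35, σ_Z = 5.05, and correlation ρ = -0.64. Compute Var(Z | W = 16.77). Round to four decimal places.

15.0567

The conditional variance in a bivariate normal is σ_Z²(1 − ρ²), independent of x.
Var(Z | W=16.77) = (5.05)²·(1 − (-0.64)²) = 25.5025·0.5904 = 15.0567.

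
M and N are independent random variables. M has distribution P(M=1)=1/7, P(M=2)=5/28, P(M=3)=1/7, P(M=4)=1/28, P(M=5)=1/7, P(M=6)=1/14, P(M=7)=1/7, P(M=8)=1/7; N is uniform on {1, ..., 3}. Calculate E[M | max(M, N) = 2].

12/7

P(max(M, N) = 2) = 1/6.
Summing M·P(x,y) over outcomes with max(M, N) = 2 gives 2/7.
E[M | max(M, N) = 2] = (2/7) / (1/6) = 12/7.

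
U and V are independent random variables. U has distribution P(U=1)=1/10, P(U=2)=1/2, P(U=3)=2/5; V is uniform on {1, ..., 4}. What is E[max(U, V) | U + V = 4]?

5/2

P(U + V = 4) = 1/4.
Summing max(U,V)·P(x,y) over outcomes with U + V = 4 gives 5/8.
E[max(U, V) | U + V = 4] = (5/8) / (1/4) = 5/2.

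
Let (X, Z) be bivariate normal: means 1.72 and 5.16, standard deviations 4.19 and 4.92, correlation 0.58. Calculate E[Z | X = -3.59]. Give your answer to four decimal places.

The regression of Z on X has slope ρ·σ_Z/σ_X and passes through (μ_X, μ_Z).
E[Z | X=-3.59] = 5.16 + (0.58)·(4.92/4.19)·(-3.59 − (1.72)) = 5.16 + (0.68105)·(-5.31) = 1.5436.

1.5436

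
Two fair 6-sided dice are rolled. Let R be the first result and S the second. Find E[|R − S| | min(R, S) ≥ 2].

P(min(R, S) ≥ 2) = 25/36.
Summing |R−S|·P(x,y) over outcomes with min(R, S) ≥ 2 gives 10/9.
E[|R − S| | min(R, S) ≥ 2] = (10/9) / (25/36) = 8/5.

8/5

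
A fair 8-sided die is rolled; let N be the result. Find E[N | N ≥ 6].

Given N ≥ 6, N is equally likely to be any of {6, 7, 8}.
E[N | N ≥ 6] = (6 + 7 + 8) / 3 = 7.

7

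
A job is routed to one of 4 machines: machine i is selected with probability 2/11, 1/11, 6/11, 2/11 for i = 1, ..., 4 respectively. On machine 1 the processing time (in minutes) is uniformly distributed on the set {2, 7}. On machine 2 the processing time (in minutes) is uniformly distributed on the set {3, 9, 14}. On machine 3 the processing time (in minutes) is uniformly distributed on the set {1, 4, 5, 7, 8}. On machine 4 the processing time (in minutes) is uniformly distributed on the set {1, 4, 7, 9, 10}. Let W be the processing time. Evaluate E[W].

901/165

E[W | machine 1] = (2+7)/2 = 9/2.
E[W | machine 2] = (3+9+14)/3 = 26/3.
E[W | machine 3] = (1+4+5+7+8)/5 = 5.
E[W | machine 4] = (1+4+7+9+10)/5 = 31/5.
E[W] = (2/11)·(9/2) + (1/11)·(26/3) + (6/11)·(5) + (2/11)·(31/5) = 901/165.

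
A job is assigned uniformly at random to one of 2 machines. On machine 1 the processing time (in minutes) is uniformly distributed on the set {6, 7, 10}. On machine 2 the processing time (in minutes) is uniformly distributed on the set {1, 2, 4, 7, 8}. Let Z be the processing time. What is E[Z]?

E[Z | machine 1] = (6+7+10)/3 = 23/3.
E[Z | machine 2] = (1+2+4+7+8)/5 = 22/5.
E[Z] = (1/2)·(23/3) + (1/2)·(22/5) = 181/30.

181/30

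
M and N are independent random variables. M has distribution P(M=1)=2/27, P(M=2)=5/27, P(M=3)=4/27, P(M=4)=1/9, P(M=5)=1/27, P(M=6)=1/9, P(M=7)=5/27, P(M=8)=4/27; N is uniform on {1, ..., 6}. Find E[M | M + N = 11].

90/13

P(M + N = 11) = 13/162.
Summing M·P(x,y) over outcomes with M + N = 11 gives 5/9.
E[M | M + N = 11] = (5/9) / (13/162) = 90/13.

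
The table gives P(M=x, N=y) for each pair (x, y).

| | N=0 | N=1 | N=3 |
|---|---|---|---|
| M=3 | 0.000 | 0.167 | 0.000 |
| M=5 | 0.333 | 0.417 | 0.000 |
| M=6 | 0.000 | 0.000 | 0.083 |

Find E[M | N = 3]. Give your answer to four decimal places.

6.0000

P(N = 3) = 0.083.
Σ M·P over the event = 6·(0.083) = 0.498.
E[M | N = 3] = (0.498) / (0.083) = 6.0000.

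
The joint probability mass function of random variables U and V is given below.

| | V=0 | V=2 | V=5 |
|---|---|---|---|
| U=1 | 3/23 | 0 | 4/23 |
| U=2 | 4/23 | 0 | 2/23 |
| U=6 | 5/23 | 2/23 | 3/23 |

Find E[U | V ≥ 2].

38/11

P(V ≥ 2) = 11/23.
Σ U·P over the event = 1·(4/23) + 2·(2/23) + 6·(2/23) + 6·(3/23) = 38/23.
E[U | V ≥ 2] = (38/23) / (11/23) = 38/11.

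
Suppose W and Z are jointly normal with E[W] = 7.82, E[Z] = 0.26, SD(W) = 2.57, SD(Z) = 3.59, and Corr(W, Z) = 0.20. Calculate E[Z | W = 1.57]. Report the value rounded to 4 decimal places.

-1.4861

The regression of Z on W has slope ρ·σ_Z/σ_W and passes through (μ_W, μ_Z).
E[Z | W=1.57] = 0.26 + (0.20)·(3.59/2.57)·(1.57 − (7.82)) = 0.26 + (0.27938)·(-6.25) = -1.4861.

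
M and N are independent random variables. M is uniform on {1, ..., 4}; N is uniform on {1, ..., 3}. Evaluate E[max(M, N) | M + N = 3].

2

Outcomes with M + N = 3: (1,2), (2,1), each with probability 1/12.
E[max(M, N) | M + N = 3] = (2 + 2) / 2 = 2.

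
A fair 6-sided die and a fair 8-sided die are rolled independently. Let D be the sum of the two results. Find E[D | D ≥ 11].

12

P(D ≥ 11) = 5/24.
Σ over the event: 11·1/12 + 12·1/16 + 13·1/24 + 14·1/48 = 5/2.
E[D | D ≥ 11] = (5/2) / (5/24) = 12.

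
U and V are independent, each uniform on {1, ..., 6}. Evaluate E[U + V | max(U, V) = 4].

44/7

Outcomes with max(U, V) = 4: (1,4), (2,4), (3,4), (4,1), (4,2), (4,3), (4,4), each with probability 1/36.
E[U + V | max(U, V) = 4] = (5 + 6 + 7 + 5 + 6 + 7 + 8) / 7 = 44/7.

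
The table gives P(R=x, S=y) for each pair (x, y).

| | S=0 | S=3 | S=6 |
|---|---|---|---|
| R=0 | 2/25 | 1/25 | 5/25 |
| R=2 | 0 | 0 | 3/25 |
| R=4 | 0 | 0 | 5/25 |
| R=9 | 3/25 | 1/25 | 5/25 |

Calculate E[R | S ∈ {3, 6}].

P(S ∈ {3, 6}) = 4/5.
Summing R·P(R=x,S=y) over the conditioning event gives 16/5.
E[R | S ∈ {3, 6}] = (16/5) / (4/5) = 4.

4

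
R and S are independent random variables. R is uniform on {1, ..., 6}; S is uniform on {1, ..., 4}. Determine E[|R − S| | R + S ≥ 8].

Outcomes with R + S ≥ 8: (4,4), (5,3), (5,4), (6,2), (6,3), (6,4), each with probability 1/24.
E[|R − S| | R + S ≥ 8] = (0 + 2 + 1 + 4 + 3 + 2) / 6 = 2.

2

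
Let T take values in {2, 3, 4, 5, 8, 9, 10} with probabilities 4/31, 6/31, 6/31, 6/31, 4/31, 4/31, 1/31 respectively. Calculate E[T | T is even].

P(T is even) = 15/31.
Σ over the event: 2·4/31 + 4·6/31 + 8·4/31 + 10·1/31 = 74/31.
E[T | T is even] = (74/31) / (15/31) = 74/15.

74/15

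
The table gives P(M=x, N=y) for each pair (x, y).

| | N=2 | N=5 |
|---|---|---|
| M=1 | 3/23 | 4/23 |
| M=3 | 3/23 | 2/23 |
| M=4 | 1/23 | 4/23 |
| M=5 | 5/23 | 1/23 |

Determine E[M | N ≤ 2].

41/12

P(N ≤ 2) = 12/23.
Summing M·P(M=x,N=y) over the conditioning event gives 41/23.
E[M | N ≤ 2] = (41/23) / (12/23) = 41/12.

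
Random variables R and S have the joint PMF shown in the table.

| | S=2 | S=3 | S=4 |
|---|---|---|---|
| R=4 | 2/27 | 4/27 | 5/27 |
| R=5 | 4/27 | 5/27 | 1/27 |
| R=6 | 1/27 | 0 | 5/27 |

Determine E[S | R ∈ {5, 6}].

49/16

P(R ∈ {5, 6}) = 16/27.
Σ S·P over the event = 2·(4/27) + 3·(5/27) + 4·(1/27) + 2·(1/27) + 4·(5/27) = 49/27.
E[S | R ∈ {5, 6}] = (49/27) / (16/27) = 49/16.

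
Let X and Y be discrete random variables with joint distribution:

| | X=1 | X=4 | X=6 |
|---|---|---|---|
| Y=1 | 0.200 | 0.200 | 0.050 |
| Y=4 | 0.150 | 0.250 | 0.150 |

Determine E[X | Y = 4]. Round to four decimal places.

3.7273

P(Y = 4) = 0.550.
Summing X·P(X=x,Y=y) over the conditioning event gives 2.050.
E[X | Y = 4] = (2.050) / (0.550) = 3.7273.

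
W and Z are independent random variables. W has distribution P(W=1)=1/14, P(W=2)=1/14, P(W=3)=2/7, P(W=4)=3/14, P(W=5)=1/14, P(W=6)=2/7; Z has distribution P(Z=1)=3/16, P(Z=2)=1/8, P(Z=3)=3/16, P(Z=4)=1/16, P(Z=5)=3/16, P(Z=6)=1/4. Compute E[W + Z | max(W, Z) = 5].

P(max(W, Z) = 5) = 39/224.
Summing (W+Z)·P(x,y) over outcomes with max(W, Z) = 5 gives 311/224.
E[W + Z | max(W, Z) = 5] = (311/224) / (39/224) = 311/39.

311/39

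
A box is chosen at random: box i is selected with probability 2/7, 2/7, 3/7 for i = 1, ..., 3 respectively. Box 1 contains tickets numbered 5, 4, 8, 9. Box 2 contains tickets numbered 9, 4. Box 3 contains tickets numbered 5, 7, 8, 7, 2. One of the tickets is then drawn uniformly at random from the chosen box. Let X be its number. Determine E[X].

31/5

E[X | box 1] = (5+4+8+9)/4 = 13/2.
E[X | box 2] = (9+4)/2 = 13/2.
E[X | box 3] = (5+7+8+7+2)/5 = 29/5.
E[X] = (2/7)·(13/2) + (2/7)·(13/2) + (3/7)·(29/5) = 31/5.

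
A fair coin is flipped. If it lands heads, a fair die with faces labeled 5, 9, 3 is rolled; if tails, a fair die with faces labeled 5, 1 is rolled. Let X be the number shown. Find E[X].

E[X | heads] = (5+9+3)/3 = 17/3.
E[X | tails] = (5+1)/2 = 3.
By the law of total expectation,
E[X] = (1/2)·(17/3) + (1/2)·(3) = 13/3.

13/3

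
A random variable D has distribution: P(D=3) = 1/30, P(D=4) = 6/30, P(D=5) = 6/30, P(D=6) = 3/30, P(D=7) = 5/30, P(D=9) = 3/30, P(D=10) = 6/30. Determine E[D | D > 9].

P(D > 9) = 1/5.
Σ over the event: 10·1/5 = 2.
E[D | D > 9] = (2) / (1/5) = 10.

10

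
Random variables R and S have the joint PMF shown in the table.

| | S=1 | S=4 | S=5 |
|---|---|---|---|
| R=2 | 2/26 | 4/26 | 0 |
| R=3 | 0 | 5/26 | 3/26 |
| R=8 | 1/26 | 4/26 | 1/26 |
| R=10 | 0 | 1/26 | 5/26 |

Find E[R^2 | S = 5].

197/3

P(S = 5) = 9/26.
Summing R^2·P(R=x,S=y) over the conditioning event gives 591/26.
E[R^2 | S = 5] = (591/26) / (9/26) = 197/3.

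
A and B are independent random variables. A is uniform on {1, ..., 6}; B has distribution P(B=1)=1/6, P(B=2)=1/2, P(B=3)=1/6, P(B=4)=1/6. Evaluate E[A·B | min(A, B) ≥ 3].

63/4

P(min(A, B) ≥ 3) = 2/9.
Summing AB·P(x,y) over outcomes with min(A, B) ≥ 3 gives 7/2.
E[A·B | min(A, B) ≥ 3] = (7/2) / (2/9) = 63/4.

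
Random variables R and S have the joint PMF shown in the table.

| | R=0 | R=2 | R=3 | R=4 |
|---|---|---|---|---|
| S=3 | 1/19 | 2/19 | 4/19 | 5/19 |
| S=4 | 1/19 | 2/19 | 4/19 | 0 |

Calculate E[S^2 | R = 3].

25/2

P(R = 3) = 8/19.
Σ S^2·P over the event = 9·(4/19) + 16·(4/19) = 100/19.
E[S^2 | R = 3] = (100/19) / (8/19) = 25/2.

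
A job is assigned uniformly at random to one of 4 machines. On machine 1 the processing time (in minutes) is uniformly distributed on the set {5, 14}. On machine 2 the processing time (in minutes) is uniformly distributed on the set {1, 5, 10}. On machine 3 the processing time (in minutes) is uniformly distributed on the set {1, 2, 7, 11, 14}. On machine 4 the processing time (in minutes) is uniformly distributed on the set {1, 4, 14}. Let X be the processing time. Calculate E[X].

169/24

E[X | machine 1] = (5+14)/2 = 19/2.
E[X | machine 2] = (1+5+10)/3 = 16/3.
E[X | machine 3] = (1+2+7+11+14)/5 = 7.
E[X | machine 4] = (1+4+14)/3 = 19/3.
By the law of total expectation,
E[X] = (1/4)·(19/2) + (1/4)·(16/3) + (1/4)·(7) + (1/4)·(19/3) = 169/24.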